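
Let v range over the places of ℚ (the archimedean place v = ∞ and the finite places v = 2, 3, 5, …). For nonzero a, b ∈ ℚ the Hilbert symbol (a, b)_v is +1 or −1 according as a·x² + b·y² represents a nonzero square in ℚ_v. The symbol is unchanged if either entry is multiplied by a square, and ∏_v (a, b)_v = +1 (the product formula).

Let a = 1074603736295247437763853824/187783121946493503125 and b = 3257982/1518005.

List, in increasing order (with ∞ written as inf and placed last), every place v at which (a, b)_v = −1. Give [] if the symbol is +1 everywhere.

[2, 5]

Mod squares: a ≡ 70, b ≡ 1190. Check v ∈ {∞, 2, 3, 5, 7, 13, 17, 19, 23, 29}.
v=5: a=5^-5·(≡4), b=5^-1·(≡2) mod 5; (4|5)=+1, (2|5)=-1; (−1)^{-5·-1·2}·(+1)^-1·(-1)^-5 = -1.
v=17: a=17^4·(≡13), b=17^1·(≡8) mod 17; (13|17)=+1, (8|17)=+1; (−1)^{4·1·8}·(+1)^1·(+1)^4 = +1.
v=23: a=23^-4·(≡8), b=23^0·(≡11) mod 23; (8|23)=+1, (11|23)=-1; (−1)^{-4·0·11}·(+1)^0·(-1)^-4 = +1.
v=13: a=13^10·(≡8), b=13^2·(≡8) mod 13; (8|13)=-1, (8|13)=-1; (−1)^{10·2·6}·(-1)^2·(-1)^10 = +1.
v=3: a=3^12·(≡1), b=3^4·(≡2) mod 3; (1|3)=+1, (2|3)=-1; (−1)^{12·4·1}·(+1)^4·(-1)^12 = +1.
v=2: v_2(a)=9, v_2(b)=1; units ≡ 3, 3 (mod 8); ε·ε+αω+βω = 1·1+9·1+1·1 ≡ 1  ⇒  (a,b)_2 = -1.
v=29: a=29^-6·(≡17), b=29^-2·(≡5) mod 29; (17|29)=-1, (5|29)=+1; (−1)^{-6·-2·14}·(-1)^-2·(+1)^-6 = +1.
v=19: a=19^-2·(≡15), b=19^-2·(≡15) mod 19; (15|19)=-1, (15|19)=-1; (−1)^{-2·-2·9}·(-1)^-2·(-1)^-2 = +1.
v=∞: 70 > 0 and 1190 > 0  ⇒  (a,b)_∞ = +1.
v=7: a=7^3·(≡6), b=7^1·(≡4) mod 7; (6|7)=-1, (4|7)=+1; (−1)^{3·1·3}·(-1)^1·(+1)^3 = +1.
(70, 1190 / ℚ) ramifies at {2, 5}: a division algebra.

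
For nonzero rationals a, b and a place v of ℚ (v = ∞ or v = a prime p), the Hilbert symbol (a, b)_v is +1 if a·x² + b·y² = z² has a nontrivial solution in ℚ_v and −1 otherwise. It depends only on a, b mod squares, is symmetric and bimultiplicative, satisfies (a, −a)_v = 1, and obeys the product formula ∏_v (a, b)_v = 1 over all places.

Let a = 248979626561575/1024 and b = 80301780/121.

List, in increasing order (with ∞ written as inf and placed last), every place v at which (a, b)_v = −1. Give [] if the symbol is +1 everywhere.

[5, 7, 13, 31]

(a, b) ≡ (121303, 247845) mod (ℚ^×)²; places V = {2, 3, 5, 7, 11, 13, 17, 31, 41, 43, ∞}.
(a,b)_31: α=1, u≡8; β=1, v≡14 (mod 31); (8|31)=+1, (14|31)=+1; sign (−1)^1·+1^1·+1^1 = -1.
(a,b)_17: α=2, u≡15; β=0, v≡1 (mod 17); (15|17)=+1, (1|17)=+1; sign (−1)^0·+1^0·+1^2 = +1.
(a,b)_∞: sgn(121303)=+, sgn(247845)=+, so +1.
(a,b)_41: α=2, u≡23; β=1, v≡36 (mod 41); (23|41)=+1, (36|41)=+1; sign (−1)^0·+1^1·+1^2 = +1.
(a,b)_5: α=2, u≡2; β=1, v≡1 (mod 5); (2|5)=-1, (1|5)=+1; sign (−1)^0·-1^1·+1^2 = -1.
(a,b)_3: α=0, u≡1; β=5, v≡1 (mod 3); (1|3)=+1, (1|3)=+1; sign (−1)^0·+1^5·+1^0 = +1.
(a,b)_7: α=1, u≡2; β=0, v≡3 (mod 7); (2|7)=+1, (3|7)=-1; sign (−1)^0·+1^0·-1^1 = -1.
(a,b)_43: α=1, u≡39; β=0, v≡4 (mod 43); (39|43)=-1, (4|43)=+1; sign (−1)^0·-1^0·+1^1 = +1.
(a,b)_2: α=-10, β=2; u≡7, v≡5 (mod 8); ε(u)ε(v)=1·0, αω(v)=-10·1, βω(u)=2·0; sum ≡ 0  ⇒  +1.
(a,b)_13: α=3, u≡1; β=1, v≡8 (mod 13); (1|13)=+1, (8|13)=-1; sign (−1)^0·+1^1·-1^3 = -1.
(a,b)_11: α=0, u≡8; β=-2, v≡9 (mod 11); (8|11)=-1, (9|11)=+1; sign (−1)^0·-1^-2·+1^0 = +1.
(121303, 247845 / ℚ) ramifies at {5, 7, 13, 31}: a division algebra.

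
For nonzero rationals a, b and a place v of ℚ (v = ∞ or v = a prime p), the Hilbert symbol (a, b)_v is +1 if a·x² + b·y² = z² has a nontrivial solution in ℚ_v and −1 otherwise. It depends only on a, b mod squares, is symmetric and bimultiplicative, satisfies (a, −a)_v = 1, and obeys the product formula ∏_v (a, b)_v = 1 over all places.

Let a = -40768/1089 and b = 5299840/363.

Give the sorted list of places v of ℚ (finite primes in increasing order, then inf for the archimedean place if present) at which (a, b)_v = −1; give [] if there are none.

[3, 5]

(a, b) ≡ (-13, 30) mod (ℚ^×)²; places V = {2, 3, 5, 7, 11, 13, ∞}.
(a,b)_7: α=2, u≡2; β=2, v≡4 (mod 7); (2|7)=+1, (4|7)=+1; sign (−1)^0·+1^2·+1^2 = +1.
(a,b)_3: α=-2, u≡2; β=-1, v≡1 (mod 3); (2|3)=-1, (1|3)=+1; sign (−1)^0·-1^-1·+1^-2 = -1.
(a,b)_∞: sgn(-13)=−, sgn(30)=+, so +1.
(a,b)_5: α=0, u≡3; β=1, v≡1 (mod 5); (3|5)=-1, (1|5)=+1; sign (−1)^0·-1^1·+1^0 = -1.
(a,b)_2: α=6, β=7; u≡3, v≡7 (mod 8); ε(u)ε(v)=1·1, αω(v)=6·0, βω(u)=7·1; sum ≡ 0  ⇒  +1.
(a,b)_13: α=1, u≡1; β=2, v≡9 (mod 13); (1|13)=+1, (9|13)=+1; sign (−1)^0·+1^2·+1^1 = +1.
(a,b)_11: α=-2, u≡1; β=-2, v≡6 (mod 11); (1|11)=+1, (6|11)=-1; sign (−1)^0·+1^-2·-1^-2 = +1.
Ram(-13, 30) = {3, 5}; no ℚ_3-point on the conic.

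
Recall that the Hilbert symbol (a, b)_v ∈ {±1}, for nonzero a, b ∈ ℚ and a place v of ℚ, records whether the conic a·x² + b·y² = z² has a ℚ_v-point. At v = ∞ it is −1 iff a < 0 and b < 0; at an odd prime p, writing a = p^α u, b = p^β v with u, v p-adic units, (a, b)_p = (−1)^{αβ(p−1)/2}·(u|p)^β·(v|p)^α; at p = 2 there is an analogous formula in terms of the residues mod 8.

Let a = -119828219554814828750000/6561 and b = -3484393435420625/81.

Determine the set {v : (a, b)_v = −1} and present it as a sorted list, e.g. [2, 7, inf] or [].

(a, b) ≡ (-346115, -17) mod (ℚ^×)²; places V = {2, 3, 5, 7, 11, 13, 17, 29, 31, ∞}.
(a,b)_31: α=3, u≡22; β=2, v≡25 (mod 31); (22|31)=-1, (25|31)=+1; sign (−1)^0·-1^2·+1^3 = +1.
(a,b)_29: α=3, u≡24; β=2, v≡17 (mod 29); (24|29)=+1, (17|29)=-1; sign (−1)^0·+1^2·-1^3 = -1.
(a,b)_11: α=3, u≡2; β=0, v≡5 (mod 11); (2|11)=-1, (5|11)=+1; sign (−1)^0·-1^0·+1^3 = +1.
(a,b)_7: α=3, u≡3; β=4, v≡4 (mod 7); (3|7)=-1, (4|7)=+1; sign (−1)^0·-1^4·+1^3 = +1.
(a,b)_17: α=2, u≡10; β=1, v≡16 (mod 17); (10|17)=-1, (16|17)=+1; sign (−1)^0·-1^1·+1^2 = -1.
(a,b)_5: α=7, u≡2; β=4, v≡2 (mod 5); (2|5)=-1, (2|5)=-1; sign (−1)^0·-1^4·-1^7 = -1.
(a,b)_3: α=-8, u≡1; β=-4, v≡1 (mod 3); (1|3)=+1, (1|3)=+1; sign (−1)^0·+1^-4·+1^-8 = +1.
(a,b)_13: α=0, u≡12; β=2, v≡4 (mod 13); (12|13)=+1, (4|13)=+1; sign (−1)^0·+1^2·+1^0 = +1.
(a,b)_∞: sgn(-346115)=−, sgn(-17)=−, so -1.
(a,b)_2: α=4, β=0; u≡5, v≡7 (mod 8); ε(u)ε(v)=0·1, αω(v)=4·0, βω(u)=0·1; sum ≡ 0  ⇒  +1.
Ram(-346115, -17) = {5, 17, 29, ∞}; no ℚ_5-point on the conic.

[5, 17, 29, inf]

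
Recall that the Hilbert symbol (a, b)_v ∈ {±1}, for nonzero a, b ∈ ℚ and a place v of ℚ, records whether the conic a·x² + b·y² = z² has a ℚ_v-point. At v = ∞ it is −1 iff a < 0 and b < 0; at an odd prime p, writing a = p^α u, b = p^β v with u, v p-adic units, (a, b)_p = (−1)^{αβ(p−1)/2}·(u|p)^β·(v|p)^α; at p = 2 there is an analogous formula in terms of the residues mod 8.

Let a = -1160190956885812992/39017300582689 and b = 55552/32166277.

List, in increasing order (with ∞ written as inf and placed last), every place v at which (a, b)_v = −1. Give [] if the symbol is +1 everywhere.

[29, 31]

(a, b) ≡ (-33263, 2821) mod (ℚ^×)²; places V = {2, 3, 7, 11, 13, 19, 29, 31, 37, ∞}.
(a,b)_13: α=-2, u≡4; β=-3, v≡1 (mod 13); (4|13)=+1, (1|13)=+1; sign (−1)^0·+1^-3·+1^-2 = +1.
(a,b)_37: α=1, u≡26; β=0, v≡16 (mod 37); (26|37)=+1, (16|37)=+1; sign (−1)^0·+1^0·+1^1 = +1.
(a,b)_11: α=-6, u≡5; β=-4, v≡3 (mod 11); (5|11)=+1, (3|11)=+1; sign (−1)^0·+1^-4·+1^-6 = +1.
(a,b)_31: α=3, u≡17; β=1, v≡26 (mod 31); (17|31)=-1, (26|31)=-1; sign (−1)^1·-1^1·-1^3 = -1.
(a,b)_2: α=8, β=8; u≡1, v≡5 (mod 8); ε(u)ε(v)=0·0, αω(v)=8·1, βω(u)=8·0; sum ≡ 0  ⇒  +1.
(a,b)_19: α=-4, u≡5; β=0, v≡4 (mod 19); (5|19)=+1, (4|19)=+1; sign (−1)^0·+1^0·+1^-4 = +1.
(a,b)_3: α=10, u≡1; β=0, v≡1 (mod 3); (1|3)=+1, (1|3)=+1; sign (−1)^0·+1^0·+1^10 = +1.
(a,b)_7: α=4, u≡2; β=1, v≡4 (mod 7); (2|7)=+1, (4|7)=+1; sign (−1)^0·+1^1·+1^4 = +1.
(a,b)_29: α=1, u≡25; β=0, v≡12 (mod 29); (25|29)=+1, (12|29)=-1; sign (−1)^0·+1^0·-1^1 = -1.
(a,b)_∞: sgn(-33263)=−, sgn(2821)=+, so +1.
(-33263, 2821 / ℚ) ramifies at {29, 31}: a division algebra.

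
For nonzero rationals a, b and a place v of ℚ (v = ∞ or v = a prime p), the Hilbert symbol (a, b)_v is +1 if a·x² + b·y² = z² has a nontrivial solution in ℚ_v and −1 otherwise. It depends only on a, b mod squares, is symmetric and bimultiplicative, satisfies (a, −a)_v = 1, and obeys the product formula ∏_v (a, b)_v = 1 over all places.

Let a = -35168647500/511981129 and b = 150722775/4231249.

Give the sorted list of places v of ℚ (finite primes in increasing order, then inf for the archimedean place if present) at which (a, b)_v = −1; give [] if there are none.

[7, 31]

(a, b) ≡ (-651, 31) mod (ℚ^×)²; places V = {2, 3, 5, 7, 11, 17, 31, ∞}.
(a,b)_2: α=2, β=0; u≡5, v≡7 (mod 8); ε(u)ε(v)=0·1, αω(v)=2·0, βω(u)=0·1; sum ≡ 0  ⇒  +1.
(a,b)_17: α=-2, u≡3; β=-2, v≡11 (mod 17); (3|17)=-1, (11|17)=-1; sign (−1)^0·-1^-2·-1^-2 = +1.
(a,b)_7: α=5, u≡5; β=4, v≡6 (mod 7); (5|7)=-1, (6|7)=-1; sign (−1)^0·-1^4·-1^5 = -1.
(a,b)_3: α=3, u≡2; β=4, v≡1 (mod 3); (2|3)=-1, (1|3)=+1; sign (−1)^0·-1^4·+1^3 = +1.
(a,b)_11: α=-6, u≡1; β=-4, v≡9 (mod 11); (1|11)=+1, (9|11)=+1; sign (−1)^0·+1^-4·+1^-6 = +1.
(a,b)_31: α=1, u≡10; β=1, v≡5 (mod 31); (10|31)=+1, (5|31)=+1; sign (−1)^1·+1^1·+1^1 = -1.
(a,b)_∞: sgn(-651)=−, sgn(31)=+, so +1.
(a,b)_5: α=4, u≡1; β=2, v≡4 (mod 5); (1|5)=+1, (4|5)=+1; sign (−1)^0·+1^2·+1^4 = +1.
(-651, 31 / ℚ) ramifies at {7, 31}: a division algebra.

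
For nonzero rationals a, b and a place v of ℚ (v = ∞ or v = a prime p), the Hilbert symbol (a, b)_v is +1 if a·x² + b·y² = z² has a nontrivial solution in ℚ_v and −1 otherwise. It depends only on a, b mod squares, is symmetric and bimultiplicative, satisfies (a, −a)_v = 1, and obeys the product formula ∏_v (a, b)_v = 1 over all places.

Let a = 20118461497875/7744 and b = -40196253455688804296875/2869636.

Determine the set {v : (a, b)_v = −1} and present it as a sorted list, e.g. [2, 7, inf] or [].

[3, 13, 19, 41]

(a, b) ≡ (6531915, -19) mod (ℚ^×)²; places V = {2, 3, 5, 7, 11, 13, 19, 41, 43, ∞}.
(a,b)_11: α=-2, u≡9; β=-4, v≡4 (mod 11); (9|11)=+1, (4|11)=+1; sign (−1)^0·+1^-4·+1^-2 = +1.
(a,b)_19: α=1, u≡18; β=3, v≡2 (mod 19); (18|19)=-1, (2|19)=-1; sign (−1)^1·-1^3·-1^1 = -1.
(a,b)_7: α=0, u≡3; β=-2, v≡2 (mod 7); (3|7)=-1, (2|7)=+1; sign (−1)^0·-1^-2·+1^0 = +1.
(a,b)_2: α=-6, β=-2; u≡3, v≡5 (mod 8); ε(u)ε(v)=1·0, αω(v)=-6·1, βω(u)=-2·1; sum ≡ 0  ⇒  +1.
(a,b)_5: α=3, u≡2; β=8, v≡1 (mod 5); (2|5)=-1, (1|5)=+1; sign (−1)^0·-1^8·+1^3 = +1.
(a,b)_∞: sgn(6531915)=+, sgn(-19)=−, so +1.
(a,b)_43: α=1, u≡34; β=2, v≡6 (mod 43); (34|43)=-1, (6|43)=+1; sign (−1)^0·-1^2·+1^1 = +1.
(a,b)_41: α=1, u≡26; β=2, v≡7 (mod 41); (26|41)=-1, (7|41)=-1; sign (−1)^0·-1^2·-1^1 = -1.
(a,b)_13: α=3, u≡11; β=6, v≡7 (mod 13); (11|13)=-1, (7|13)=-1; sign (−1)^0·-1^6·-1^3 = -1.
(a,b)_3: α=7, u≡1; β=0, v≡2 (mod 3); (1|3)=+1, (2|3)=-1; sign (−1)^0·+1^0·-1^7 = -1.
(6531915, -19 / ℚ) ramifies at {3, 13, 19, 41}: a division algebra.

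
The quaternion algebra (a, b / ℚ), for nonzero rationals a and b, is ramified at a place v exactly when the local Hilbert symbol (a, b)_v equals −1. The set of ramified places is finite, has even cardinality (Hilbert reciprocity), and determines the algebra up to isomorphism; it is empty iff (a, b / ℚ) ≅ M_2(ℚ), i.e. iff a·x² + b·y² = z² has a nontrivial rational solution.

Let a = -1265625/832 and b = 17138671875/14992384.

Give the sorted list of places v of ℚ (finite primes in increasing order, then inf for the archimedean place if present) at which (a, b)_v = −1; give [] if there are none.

(a, b) ≡ (-13, 195) mod (ℚ^×)²; places V = {2, 3, 5, 11, 13, ∞}.
(a,b)_3: α=4, u≡2; β=3, v≡2 (mod 3); (2|3)=-1, (2|3)=-1; sign (−1)^0·-1^3·-1^4 = -1.
(a,b)_13: α=-1, u≡10; β=1, v≡2 (mod 13); (10|13)=+1, (2|13)=-1; sign (−1)^0·+1^1·-1^-1 = -1.
(a,b)_2: α=-6, β=-10; u≡3, v≡3 (mod 8); ε(u)ε(v)=1·1, αω(v)=-6·1, βω(u)=-10·1; sum ≡ 1  ⇒  -1.
(a,b)_∞: sgn(-13)=−, sgn(195)=+, so +1.
(a,b)_5: α=6, u≡2; β=11, v≡4 (mod 5); (2|5)=-1, (4|5)=+1; sign (−1)^0·-1^11·+1^6 = -1.
(a,b)_11: α=0, u≡5; β=-4, v≡6 (mod 11); (5|11)=+1, (6|11)=-1; sign (−1)^0·+1^-4·-1^0 = +1.
Ram(-13, 195) = {2, 3, 5, 13}; no ℚ_2-point on the conic.

[2, 3, 5, 13]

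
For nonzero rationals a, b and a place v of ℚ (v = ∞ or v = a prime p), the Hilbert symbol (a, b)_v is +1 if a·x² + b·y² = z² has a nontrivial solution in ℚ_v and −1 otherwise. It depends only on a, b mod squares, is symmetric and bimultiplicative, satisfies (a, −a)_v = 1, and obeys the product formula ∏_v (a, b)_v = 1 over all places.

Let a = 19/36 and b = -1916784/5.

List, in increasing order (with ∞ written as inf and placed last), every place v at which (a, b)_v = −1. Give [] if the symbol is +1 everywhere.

[19, 29]

(a, b) ≡ (19, -7395) mod (ℚ^×)²; places V = {2, 3, 5, 17, 19, 29, ∞}.
(a,b)_19: α=1, u≡9; β=0, v≡10 (mod 19); (9|19)=+1, (10|19)=-1; sign (−1)^0·+1^0·-1^1 = -1.
(a,b)_5: α=0, u≡4; β=-1, v≡1 (mod 5); (4|5)=+1, (1|5)=+1; sign (−1)^0·+1^-1·+1^0 = +1.
(a,b)_∞: sgn(19)=+, sgn(-7395)=−, so +1.
(a,b)_2: α=-2, β=4; u≡3, v≡5 (mod 8); ε(u)ε(v)=1·0, αω(v)=-2·1, βω(u)=4·1; sum ≡ 0  ⇒  +1.
(a,b)_29: α=0, u≡11; β=1, v≡28 (mod 29); (11|29)=-1, (28|29)=+1; sign (−1)^0·-1^1·+1^0 = -1.
(a,b)_17: α=0, u≡1; β=1, v≡12 (mod 17); (1|17)=+1, (12|17)=-1; sign (−1)^0·+1^1·-1^0 = +1.
(a,b)_3: α=-2, u≡1; β=5, v≡1 (mod 3); (1|3)=+1, (1|3)=+1; sign (−1)^0·+1^5·+1^-2 = +1.
|Ram(19, -7395)| = 2, even; anisotropic at {19, 29}.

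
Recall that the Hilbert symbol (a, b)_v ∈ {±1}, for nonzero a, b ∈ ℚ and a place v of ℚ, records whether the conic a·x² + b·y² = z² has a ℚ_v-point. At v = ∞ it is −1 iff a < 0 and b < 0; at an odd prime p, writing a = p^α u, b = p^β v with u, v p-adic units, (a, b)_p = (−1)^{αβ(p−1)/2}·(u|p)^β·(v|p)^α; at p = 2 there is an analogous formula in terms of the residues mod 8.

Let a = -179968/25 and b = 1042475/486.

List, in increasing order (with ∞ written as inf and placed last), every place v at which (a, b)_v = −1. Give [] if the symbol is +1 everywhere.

[3, 19, 23, 37]

(a, b) ≡ (-703, 5106) mod (ℚ^×)²; places V = {2, 3, 5, 7, 19, 23, 37, ∞}.
(a,b)_3: α=0, u≡2; β=-5, v≡1 (mod 3); (2|3)=-1, (1|3)=+1; sign (−1)^0·-1^-5·+1^0 = -1.
(a,b)_2: α=8, β=-1; u≡1, v≡1 (mod 8); ε(u)ε(v)=0·0, αω(v)=8·0, βω(u)=-1·0; sum ≡ 0  ⇒  +1.
(a,b)_∞: sgn(-703)=−, sgn(5106)=+, so +1.
(a,b)_37: α=1, u≡23; β=1, v≡11 (mod 37); (23|37)=-1, (11|37)=+1; sign (−1)^0·-1^1·+1^1 = -1.
(a,b)_19: α=1, u≡11; β=0, v≡14 (mod 19); (11|19)=+1, (14|19)=-1; sign (−1)^0·+1^0·-1^1 = -1.
(a,b)_7: α=0, u≡4; β=2, v≡3 (mod 7); (4|7)=+1, (3|7)=-1; sign (−1)^0·+1^2·-1^0 = +1.
(a,b)_23: α=0, u≡15; β=1, v≡5 (mod 23); (15|23)=-1, (5|23)=-1; sign (−1)^0·-1^1·-1^0 = -1.
(a,b)_5: α=-2, u≡2; β=2, v≡4 (mod 5); (2|5)=-1, (4|5)=+1; sign (−1)^0·-1^2·+1^-2 = +1.
Ram(-703, 5106) = {3, 19, 23, 37}; no ℚ_3-point on the conic.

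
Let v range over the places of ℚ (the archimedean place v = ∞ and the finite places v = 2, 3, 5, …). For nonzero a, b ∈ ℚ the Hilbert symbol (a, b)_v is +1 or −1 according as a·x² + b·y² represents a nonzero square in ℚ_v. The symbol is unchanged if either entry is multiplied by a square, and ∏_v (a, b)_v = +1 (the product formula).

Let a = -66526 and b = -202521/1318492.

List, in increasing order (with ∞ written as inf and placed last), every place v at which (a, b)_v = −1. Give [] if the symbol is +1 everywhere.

[3, 11, 17, 29, 37, inf]

(a, b) ≡ (-66526, -3927) mod (ℚ^×)²; places V = {2, 3, 7, 11, 17, 19, 29, 31, 37, ∞}.
(a,b)_17: α=0, u≡12; β=1, v≡12 (mod 17); (12|17)=-1, (12|17)=-1; sign (−1)^0·-1^1·-1^0 = -1.
(a,b)_29: α=1, u≡26; β=0, v≡27 (mod 29); (26|29)=-1, (27|29)=-1; sign (−1)^0·-1^0·-1^1 = -1.
(a,b)_11: α=0, u≡2; β=1, v≡8 (mod 11); (2|11)=-1, (8|11)=-1; sign (−1)^0·-1^1·-1^0 = -1.
(a,b)_19: α=0, u≡12; β=2, v≡11 (mod 19); (12|19)=-1, (11|19)=+1; sign (−1)^0·-1^2·+1^0 = +1.
(a,b)_3: α=0, u≡2; β=1, v≡2 (mod 3); (2|3)=-1, (2|3)=-1; sign (−1)^0·-1^1·-1^0 = -1.
(a,b)_37: α=1, u≡15; β=0, v≡19 (mod 37); (15|37)=-1, (19|37)=-1; sign (−1)^0·-1^0·-1^1 = -1.
(a,b)_∞: sgn(-66526)=−, sgn(-3927)=−, so -1.
(a,b)_7: α=0, u≡2; β=-3, v≡3 (mod 7); (2|7)=+1, (3|7)=-1; sign (−1)^0·+1^-3·-1^0 = +1.
(a,b)_31: α=1, u≡24; β=-2, v≡8 (mod 31); (24|31)=-1, (8|31)=+1; sign (−1)^0·-1^-2·+1^1 = +1.
(a,b)_2: α=1, β=-2; u≡1, v≡1 (mod 8); ε(u)ε(v)=0·0, αω(v)=1·0, βω(u)=-2·0; sum ≡ 0  ⇒  +1.
(-66526, -3927 / ℚ) ramifies at {3, 11, 17, 29, 37, ∞}: a division algebra.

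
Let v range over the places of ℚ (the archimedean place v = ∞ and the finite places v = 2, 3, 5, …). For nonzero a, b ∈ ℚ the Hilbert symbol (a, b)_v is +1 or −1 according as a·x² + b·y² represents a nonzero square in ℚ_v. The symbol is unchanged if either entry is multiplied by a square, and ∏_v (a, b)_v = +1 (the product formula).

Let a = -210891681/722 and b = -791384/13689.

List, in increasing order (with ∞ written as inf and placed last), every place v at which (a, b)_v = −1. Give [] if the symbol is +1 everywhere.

[2, inf]

(a, b) ≡ (-2002, -374) mod (ℚ^×)²; places V = {2, 3, 7, 11, 13, 17, 19, 23, ∞}.
(a,b)_19: α=-2, u≡8; β=0, v≡11 (mod 19); (8|19)=-1, (11|19)=+1; sign (−1)^0·-1^0·+1^-2 = +1.
(a,b)_23: α=0, u≡14; β=2, v≡17 (mod 23); (14|23)=-1, (17|23)=-1; sign (−1)^0·-1^2·-1^0 = +1.
(a,b)_2: α=-1, β=3; u≡7, v≡5 (mod 8); ε(u)ε(v)=1·0, αω(v)=-1·1, βω(u)=3·0; sum ≡ 1  ⇒  -1.
(a,b)_11: α=1, u≡4; β=1, v≡8 (mod 11); (4|11)=+1, (8|11)=-1; sign (−1)^1·+1^1·-1^1 = +1.
(a,b)_3: α=6, u≡2; β=-4, v≡1 (mod 3); (2|3)=-1, (1|3)=+1; sign (−1)^0·-1^-4·+1^6 = +1.
(a,b)_7: α=1, u≡1; β=0, v≡2 (mod 7); (1|7)=+1, (2|7)=+1; sign (−1)^0·+1^0·+1^1 = +1.
(a,b)_13: α=1, u≡6; β=-2, v≡10 (mod 13); (6|13)=-1, (10|13)=+1; sign (−1)^0·-1^-2·+1^1 = +1.
(a,b)_17: α=2, u≡8; β=1, v≡7 (mod 17); (8|17)=+1, (7|17)=-1; sign (−1)^0·+1^1·-1^2 = +1.
(a,b)_∞: sgn(-2002)=−, sgn(-374)=−, so -1.
|Ram(-2002, -374)| = 2, even; anisotropic at {2, ∞}.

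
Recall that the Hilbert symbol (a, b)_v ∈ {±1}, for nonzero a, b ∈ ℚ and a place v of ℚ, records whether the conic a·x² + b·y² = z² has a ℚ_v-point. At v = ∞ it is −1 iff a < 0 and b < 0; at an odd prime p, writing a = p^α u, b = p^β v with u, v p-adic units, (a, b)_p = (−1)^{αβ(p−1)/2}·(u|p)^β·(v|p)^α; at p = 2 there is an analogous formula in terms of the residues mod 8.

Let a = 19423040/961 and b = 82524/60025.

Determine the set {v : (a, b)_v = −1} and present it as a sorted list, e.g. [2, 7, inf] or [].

Mod squares: a ≡ 303485, b ≡ 39. Check v ∈ {∞, 2, 3, 5, 7, 13, 23, 29, 31}.
v=7: a=7^1·(≡2), b=7^-4·(≡2) mod 7; (2|7)=+1, (2|7)=+1; (−1)^{1·-4·3}·(+1)^-4·(+1)^1 = +1.
v=∞: 303485 > 0 and 39 > 0  ⇒  (a,b)_∞ = +1.
v=23: a=23^1·(≡16), b=23^2·(≡1) mod 23; (16|23)=+1, (1|23)=+1; (−1)^{1·2·11}·(+1)^2·(+1)^1 = +1.
v=29: a=29^1·(≡23), b=29^0·(≡2) mod 29; (23|29)=+1, (2|29)=-1; (−1)^{1·0·14}·(+1)^0·(-1)^1 = -1.
v=13: a=13^1·(≡10), b=13^1·(≡1) mod 13; (10|13)=+1, (1|13)=+1; (−1)^{1·1·6}·(+1)^1·(+1)^1 = +1.
v=2: v_2(a)=6, v_2(b)=2; units ≡ 5, 7 (mod 8); ε·ε+αω+βω = 0·1+6·0+2·1 ≡ 0  ⇒  (a,b)_2 = +1.
v=5: a=5^1·(≡3), b=5^-2·(≡4) mod 5; (3|5)=-1, (4|5)=+1; (−1)^{1·-2·2}·(-1)^-2·(+1)^1 = +1.
v=3: a=3^0·(≡2), b=3^1·(≡1) mod 3; (2|3)=-1, (1|3)=+1; (−1)^{0·1·1}·(-1)^1·(+1)^0 = -1.
v=31: a=31^-2·(≡21), b=31^0·(≡14) mod 31; (21|31)=-1, (14|31)=+1; (−1)^{-2·0·15}·(-1)^0·(+1)^-2 = +1.
Ram(303485, 39) = {3, 29}; no ℚ_3-point on the conic.

[3, 29]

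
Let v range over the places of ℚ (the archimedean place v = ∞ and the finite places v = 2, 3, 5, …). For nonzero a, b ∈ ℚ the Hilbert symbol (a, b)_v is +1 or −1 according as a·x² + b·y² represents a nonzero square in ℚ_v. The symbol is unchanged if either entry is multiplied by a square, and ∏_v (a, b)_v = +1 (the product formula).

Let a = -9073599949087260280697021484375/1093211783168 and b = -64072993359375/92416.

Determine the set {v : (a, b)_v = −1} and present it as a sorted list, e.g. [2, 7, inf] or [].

(a, b) ≡ (-15470, -143) mod (ℚ^×)²; places V = {2, 3, 5, 7, 11, 13, 17, 19, ∞}.
(a,b)_17: α=5, u≡16; β=2, v≡14 (mod 17); (16|17)=+1, (14|17)=-1; sign (−1)^0·+1^2·-1^5 = -1.
(a,b)_7: α=9, u≡2; β=2, v≡1 (mod 7); (2|7)=+1, (1|7)=+1; sign (−1)^0·+1^2·+1^9 = +1.
(a,b)_5: α=13, u≡1; β=8, v≡2 (mod 5); (1|5)=+1, (2|5)=-1; sign (−1)^0·+1^8·-1^13 = -1.
(a,b)_3: α=10, u≡1; β=4, v≡1 (mod 3); (1|3)=+1, (1|3)=+1; sign (−1)^0·+1^4·+1^10 = +1.
(a,b)_2: α=-23, β=-8; u≡1, v≡1 (mod 8); ε(u)ε(v)=0·0, αω(v)=-23·0, βω(u)=-8·0; sum ≡ 0  ⇒  +1.
(a,b)_13: α=3, u≡2; β=1, v≡2 (mod 13); (2|13)=-1, (2|13)=-1; sign (−1)^0·-1^1·-1^3 = +1.
(a,b)_∞: sgn(-15470)=−, sgn(-143)=−, so -1.
(a,b)_11: α=0, u≡8; β=1, v≡3 (mod 11); (8|11)=-1, (3|11)=+1; sign (−1)^0·-1^1·+1^0 = -1.
(a,b)_19: α=-4, u≡15; β=-2, v≡6 (mod 19); (15|19)=-1, (6|19)=+1; sign (−1)^0·-1^-2·+1^-4 = +1.
|Ram(-15470, -143)| = 4, even; anisotropic at {5, 11, 17, ∞}.

[5, 11, 17, inf]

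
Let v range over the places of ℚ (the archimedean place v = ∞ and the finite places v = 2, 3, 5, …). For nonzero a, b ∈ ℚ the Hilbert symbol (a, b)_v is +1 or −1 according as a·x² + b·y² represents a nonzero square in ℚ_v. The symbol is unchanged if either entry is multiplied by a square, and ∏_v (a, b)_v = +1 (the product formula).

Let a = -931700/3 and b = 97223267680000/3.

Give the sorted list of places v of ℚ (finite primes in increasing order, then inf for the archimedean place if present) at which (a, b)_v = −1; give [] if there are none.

[3, 11]

(a, b) ≡ (-231, 21) mod (ℚ^×)²; places V = {2, 3, 5, 7, 11, ∞}.
(a,b)_7: α=1, u≡4; β=3, v≡5 (mod 7); (4|7)=+1, (5|7)=-1; sign (−1)^1·+1^3·-1^1 = +1.
(a,b)_5: α=2, u≡4; β=4, v≡1 (mod 5); (4|5)=+1, (1|5)=+1; sign (−1)^0·+1^4·+1^2 = +1.
(a,b)_11: α=3, u≡5; β=6, v≡7 (mod 11); (5|11)=+1, (7|11)=-1; sign (−1)^0·+1^6·-1^3 = -1.
(a,b)_2: α=2, β=8; u≡1, v≡5 (mod 8); ε(u)ε(v)=0·0, αω(v)=2·1, βω(u)=8·0; sum ≡ 0  ⇒  +1.
(a,b)_∞: sgn(-231)=−, sgn(21)=+, so +1.
(a,b)_3: α=-1, u≡1; β=-1, v≡1 (mod 3); (1|3)=+1, (1|3)=+1; sign (−1)^1·+1^-1·+1^-1 = -1.
Ram(-231, 21) = {3, 11}; no ℚ_3-point on the conic.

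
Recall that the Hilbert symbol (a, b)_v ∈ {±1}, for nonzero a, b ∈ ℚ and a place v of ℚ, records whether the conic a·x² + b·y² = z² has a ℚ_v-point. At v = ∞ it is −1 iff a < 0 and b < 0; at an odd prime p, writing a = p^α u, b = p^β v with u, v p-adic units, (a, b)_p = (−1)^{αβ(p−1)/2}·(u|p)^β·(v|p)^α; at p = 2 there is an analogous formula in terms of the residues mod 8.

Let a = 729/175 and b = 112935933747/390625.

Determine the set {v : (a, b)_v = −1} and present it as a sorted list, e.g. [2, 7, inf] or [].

[2, 23]

Mod squares: a ≡ 7, b ≡ 8250123. Check v ∈ {∞, 2, 3, 5, 7, 13, 19, 23, 29, 31}.
v=5: a=5^-2·(≡2), b=5^-8·(≡2) mod 5; (2|5)=-1, (2|5)=-1; (−1)^{-2·-8·2}·(-1)^-8·(-1)^-2 = +1.
v=19: a=19^0·(≡16), b=19^1·(≡13) mod 19; (16|19)=+1, (13|19)=-1; (−1)^{0·1·9}·(+1)^1·(-1)^0 = +1.
v=13: a=13^0·(≡11), b=13^2·(≡7) mod 13; (11|13)=-1, (7|13)=-1; (−1)^{0·2·6}·(-1)^2·(-1)^0 = +1.
v=3: a=3^6·(≡1), b=3^5·(≡1) mod 3; (1|3)=+1, (1|3)=+1; (−1)^{6·5·1}·(+1)^5·(+1)^6 = +1.
v=7: a=7^-1·(≡2), b=7^1·(≡6) mod 7; (2|7)=+1, (6|7)=-1; (−1)^{-1·1·3}·(+1)^1·(-1)^-1 = +1.
v=23: a=23^0·(≡11), b=23^1·(≡4) mod 23; (11|23)=-1, (4|23)=+1; (−1)^{0·1·11}·(-1)^1·(+1)^0 = -1.
v=31: a=31^0·(≡7), b=31^1·(≡6) mod 31; (7|31)=+1, (6|31)=-1; (−1)^{0·1·15}·(+1)^1·(-1)^0 = +1.
v=29: a=29^0·(≡4), b=29^1·(≡18) mod 29; (4|29)=+1, (18|29)=-1; (−1)^{0·1·14}·(+1)^1·(-1)^0 = +1.
v=2: v_2(a)=0, v_2(b)=0; units ≡ 7, 3 (mod 8); ε·ε+αω+βω = 1·1+0·1+0·0 ≡ 1  ⇒  (a,b)_2 = -1.
v=∞: 7 > 0 and 8250123 > 0  ⇒  (a,b)_∞ = +1.
|Ram(7, 8250123)| = 2, even; anisotropic at {2, 23}.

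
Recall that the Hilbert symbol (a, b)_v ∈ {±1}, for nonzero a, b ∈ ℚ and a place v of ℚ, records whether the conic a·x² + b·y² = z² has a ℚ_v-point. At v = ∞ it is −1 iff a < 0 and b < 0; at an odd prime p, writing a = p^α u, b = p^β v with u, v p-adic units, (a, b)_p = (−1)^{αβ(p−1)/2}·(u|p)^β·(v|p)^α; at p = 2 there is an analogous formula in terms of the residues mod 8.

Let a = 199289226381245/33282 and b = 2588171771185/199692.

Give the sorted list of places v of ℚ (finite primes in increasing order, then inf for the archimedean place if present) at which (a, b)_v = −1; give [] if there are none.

Mod squares: a ≡ 10, b ≡ 1155. Check v ∈ {∞, 2, 3, 5, 7, 11, 13, 17, 43, 53}.
v=5: a=5^1·(≡2), b=5^1·(≡1) mod 5; (2|5)=-1, (1|5)=+1; (−1)^{1·1·2}·(-1)^1·(+1)^1 = -1.
v=7: a=7^4·(≡3), b=7^3·(≡1) mod 7; (3|7)=-1, (1|7)=+1; (−1)^{4·3·3}·(-1)^3·(+1)^4 = -1.
v=17: a=17^2·(≡6), b=17^2·(≡2) mod 17; (6|17)=-1, (2|17)=+1; (−1)^{2·2·8}·(-1)^2·(+1)^2 = +1.
v=3: a=3^-2·(≡1), b=3^-3·(≡1) mod 3; (1|3)=+1, (1|3)=+1; (−1)^{-2·-3·1}·(+1)^-3·(+1)^-2 = +1.
v=43: a=43^-2·(≡14), b=43^-2·(≡30) mod 43; (14|43)=+1, (30|43)=-1; (−1)^{-2·-2·21}·(+1)^-2·(-1)^-2 = +1.
v=∞: 10 > 0 and 1155 > 0  ⇒  (a,b)_∞ = +1.
v=11: a=11^2·(≡7), b=11^1·(≡2) mod 11; (7|11)=-1, (2|11)=-1; (−1)^{2·1·5}·(-1)^1·(-1)^2 = -1.
v=2: v_2(a)=-1, v_2(b)=-2; units ≡ 5, 3 (mod 8); ε·ε+αω+βω = 0·1+-1·1+-2·1 ≡ 1  ⇒  (a,b)_2 = -1.
v=13: a=13^2·(≡10), b=13^2·(≡7) mod 13; (10|13)=+1, (7|13)=-1; (−1)^{2·2·6}·(+1)^2·(-1)^2 = +1.
v=53: a=53^2·(≡1), b=53^2·(≡7) mod 53; (1|53)=+1, (7|53)=+1; (−1)^{2·2·26}·(+1)^2·(+1)^2 = +1.
|Ram(10, 1155)| = 4, even; anisotropic at {2, 5, 7, 11}.

[2, 5, 7, 11]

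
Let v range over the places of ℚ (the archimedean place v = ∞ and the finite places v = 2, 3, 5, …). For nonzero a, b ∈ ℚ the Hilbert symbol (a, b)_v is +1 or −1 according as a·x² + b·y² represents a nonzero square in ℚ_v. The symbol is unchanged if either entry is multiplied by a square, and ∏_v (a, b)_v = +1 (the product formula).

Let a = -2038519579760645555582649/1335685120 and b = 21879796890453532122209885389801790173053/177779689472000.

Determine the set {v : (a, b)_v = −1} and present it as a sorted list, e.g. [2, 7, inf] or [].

[5, 11, 23, 37]

(a, b) ≡ (-55, 2242385) mod (ℚ^×)²; places V = {2, 3, 5, 7, 11, 17, 19, 23, 29, 31, 37, 43, ∞}.
(a,b)_23: α=4, u≡14; β=5, v≡19 (mod 23); (14|23)=-1, (19|23)=-1; sign (−1)^0·-1^5·-1^4 = -1.
(a,b)_29: α=2, u≡11; β=4, v≡19 (mod 29); (11|29)=-1, (19|29)=-1; sign (−1)^0·-1^4·-1^2 = +1.
(a,b)_43: α=2, u≡1; β=4, v≡16 (mod 43); (1|43)=+1, (16|43)=+1; sign (−1)^0·+1^4·+1^2 = +1.
(a,b)_∞: sgn(-55)=−, sgn(2242385)=+, so +1.
(a,b)_2: α=-12, β=-14; u≡1, v≡1 (mod 8); ε(u)ε(v)=0·0, αω(v)=-12·0, βω(u)=-14·0; sum ≡ 0  ⇒  +1.
(a,b)_5: α=-1, u≡4; β=-3, v≡3 (mod 5); (4|5)=+1, (3|5)=-1; sign (−1)^0·+1^-3·-1^-1 = -1.
(a,b)_37: α=4, u≡14; β=7, v≡16 (mod 37); (14|37)=-1, (16|37)=+1; sign (−1)^0·-1^7·+1^4 = -1.
(a,b)_31: α=2, u≡8; β=3, v≡3 (mod 31); (8|31)=+1, (3|31)=-1; sign (−1)^0·+1^3·-1^2 = +1.
(a,b)_19: α=0, u≡15; β=2, v≡16 (mod 19); (15|19)=-1, (16|19)=+1; sign (−1)^0·-1^2·+1^0 = +1.
(a,b)_11: α=-3, u≡8; β=-6, v≡7 (mod 11); (8|11)=-1, (7|11)=-1; sign (−1)^0·-1^-6·-1^-3 = -1.
(a,b)_7: α=-2, u≡2; β=-2, v≡5 (mod 7); (2|7)=+1, (5|7)=-1; sign (−1)^0·+1^-2·-1^-2 = +1.
(a,b)_3: α=2, u≡2; β=4, v≡2 (mod 3); (2|3)=-1, (2|3)=-1; sign (−1)^0·-1^4·-1^2 = +1.
(a,b)_17: α=2, u≡9; β=1, v≡15 (mod 17); (9|17)=+1, (15|17)=+1; sign (−1)^0·+1^1·+1^2 = +1.
Ram(-55, 2242385) = {5, 11, 23, 37}; no ℚ_5-point on the conic.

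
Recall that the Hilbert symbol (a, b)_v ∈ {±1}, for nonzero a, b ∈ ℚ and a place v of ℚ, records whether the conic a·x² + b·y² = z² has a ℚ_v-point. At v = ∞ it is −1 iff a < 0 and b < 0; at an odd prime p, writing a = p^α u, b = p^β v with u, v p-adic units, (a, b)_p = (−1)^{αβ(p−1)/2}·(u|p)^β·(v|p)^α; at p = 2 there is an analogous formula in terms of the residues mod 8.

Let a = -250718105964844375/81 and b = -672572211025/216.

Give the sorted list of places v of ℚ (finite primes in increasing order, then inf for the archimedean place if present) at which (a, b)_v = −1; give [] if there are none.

(a, b) ≡ (-14911, -6) mod (ℚ^×)²; places V = {2, 3, 5, 11, 13, 31, 37, ∞}.
(a,b)_11: α=2, u≡9; β=2, v≡5 (mod 11); (9|11)=+1, (5|11)=+1; sign (−1)^0·+1^2·+1^2 = +1.
(a,b)_13: α=3, u≡3; β=2, v≡11 (mod 13); (3|13)=+1, (11|13)=-1; sign (−1)^0·+1^2·-1^3 = -1.
(a,b)_31: α=3, u≡26; β=2, v≡20 (mod 31); (26|31)=-1, (20|31)=+1; sign (−1)^0·-1^2·+1^3 = +1.
(a,b)_5: α=4, u≡4; β=2, v≡4 (mod 5); (4|5)=+1, (4|5)=+1; sign (−1)^0·+1^2·+1^4 = +1.
(a,b)_37: α=3, u≡36; β=2, v≡13 (mod 37); (36|37)=+1, (13|37)=-1; sign (−1)^0·+1^2·-1^3 = -1.
(a,b)_∞: sgn(-14911)=−, sgn(-6)=−, so -1.
(a,b)_2: α=0, β=-3; u≡1, v≡5 (mod 8); ε(u)ε(v)=0·0, αω(v)=0·1, βω(u)=-3·0; sum ≡ 0  ⇒  +1.
(a,b)_3: α=-4, u≡2; β=-3, v≡1 (mod 3); (2|3)=-1, (1|3)=+1; sign (−1)^0·-1^-3·+1^-4 = -1.
|Ram(-14911, -6)| = 4, even; anisotropic at {3, 13, 37, ∞}.

[3, 13, 37, inf]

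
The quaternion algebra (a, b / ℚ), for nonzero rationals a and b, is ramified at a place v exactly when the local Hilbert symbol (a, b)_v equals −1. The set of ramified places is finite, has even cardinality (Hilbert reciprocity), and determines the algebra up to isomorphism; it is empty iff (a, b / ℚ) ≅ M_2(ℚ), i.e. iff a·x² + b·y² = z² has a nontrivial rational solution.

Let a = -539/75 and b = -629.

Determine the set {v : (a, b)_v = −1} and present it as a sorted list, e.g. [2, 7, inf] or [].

(a, b) ≡ (-33, -629) mod (ℚ^×)²; places V = {2, 3, 5, 7, 11, 17, 37, ∞}.
(a,b)_17: α=0, u≡8; β=1, v≡14 (mod 17); (8|17)=+1, (14|17)=-1; sign (−1)^0·+1^1·-1^0 = +1.
(a,b)_11: α=1, u≡8; β=0, v≡9 (mod 11); (8|11)=-1, (9|11)=+1; sign (−1)^0·-1^0·+1^1 = +1.
(a,b)_∞: sgn(-33)=−, sgn(-629)=−, so -1.
(a,b)_2: α=0, β=0; u≡7, v≡3 (mod 8); ε(u)ε(v)=1·1, αω(v)=0·1, βω(u)=0·0; sum ≡ 1  ⇒  -1.
(a,b)_7: α=2, u≡2; β=0, v≡1 (mod 7); (2|7)=+1, (1|7)=+1; sign (−1)^0·+1^0·+1^2 = +1.
(a,b)_3: α=-1, u≡1; β=0, v≡1 (mod 3); (1|3)=+1, (1|3)=+1; sign (−1)^0·+1^0·+1^-1 = +1.
(a,b)_37: α=0, u≡16; β=1, v≡20 (mod 37); (16|37)=+1, (20|37)=-1; sign (−1)^0·+1^1·-1^0 = +1.
(a,b)_5: α=-2, u≡2; β=0, v≡1 (mod 5); (2|5)=-1, (1|5)=+1; sign (−1)^0·-1^0·+1^-2 = +1.
Ram(-33, -629) = {2, ∞}; no ℚ_2-point on the conic.

[2, inf]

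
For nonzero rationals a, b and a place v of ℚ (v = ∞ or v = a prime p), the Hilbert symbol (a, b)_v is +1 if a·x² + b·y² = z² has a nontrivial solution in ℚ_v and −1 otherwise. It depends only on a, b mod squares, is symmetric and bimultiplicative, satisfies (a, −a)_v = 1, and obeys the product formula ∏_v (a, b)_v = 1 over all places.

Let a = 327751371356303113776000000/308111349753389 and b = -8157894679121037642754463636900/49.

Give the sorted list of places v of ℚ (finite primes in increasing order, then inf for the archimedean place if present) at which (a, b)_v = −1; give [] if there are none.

Mod squares: a ≡ 2067671, b ≡ -33041. Check v ∈ {∞, 2, 3, 5, 7, 13, 17, 19, 23, 29, 37, 41, 43, 47}.
v=37: a=37^3·(≡19), b=37^5·(≡23) mod 37; (19|37)=-1, (23|37)=-1; (−1)^{3·5·18}·(-1)^5·(-1)^3 = +1.
v=43: a=43^-2·(≡41), b=43^0·(≡8) mod 43; (41|43)=+1, (8|43)=-1; (−1)^{-2·0·21}·(+1)^0·(-1)^-2 = +1.
v=5: a=5^6·(≡1), b=5^2·(≡1) mod 5; (1|5)=+1, (1|5)=+1; (−1)^{6·2·2}·(+1)^2·(+1)^6 = +1.
v=19: a=19^4·(≡14), b=19^3·(≡1) mod 19; (14|19)=-1, (1|19)=+1; (−1)^{4·3·9}·(-1)^3·(+1)^4 = -1.
v=13: a=13^-2·(≡2), b=13^0·(≡8) mod 13; (2|13)=-1, (8|13)=-1; (−1)^{-2·0·6}·(-1)^0·(-1)^-2 = +1.
v=∞: 2067671 > 0 and -33041 < 0  ⇒  (a,b)_∞ = +1.
v=41: a=41^1·(≡23), b=41^2·(≡23) mod 41; (23|41)=+1, (23|41)=+1; (−1)^{1·2·20}·(+1)^2·(+1)^1 = +1.
v=47: a=47^3·(≡32), b=47^5·(≡6) mod 47; (32|47)=+1, (6|47)=+1; (−1)^{3·5·23}·(+1)^5·(+1)^3 = -1.
v=2: v_2(a)=10, v_2(b)=2; units ≡ 7, 7 (mod 8); ε·ε+αω+βω = 1·1+10·0+2·0 ≡ 1  ⇒  (a,b)_2 = -1.
v=29: a=29^-1·(≡11), b=29^2·(≡26) mod 29; (11|29)=-1, (26|29)=-1; (−1)^{-1·2·14}·(-1)^2·(-1)^-1 = -1.
v=23: a=23^0·(≡17), b=23^2·(≡21) mod 23; (17|23)=-1, (21|23)=-1; (−1)^{0·2·11}·(-1)^2·(-1)^0 = +1.
v=17: a=17^-2·(≡11), b=17^0·(≡14) mod 17; (11|17)=-1, (14|17)=-1; (−1)^{-2·0·8}·(-1)^0·(-1)^-2 = +1.
v=7: a=7^-6·(≡2), b=7^-2·(≡5) mod 7; (2|7)=+1, (5|7)=-1; (−1)^{-6·-2·3}·(+1)^-2·(-1)^-6 = +1.
v=3: a=3^6·(≡2), b=3^0·(≡1) mod 3; (2|3)=-1, (1|3)=+1; (−1)^{6·0·1}·(-1)^0·(+1)^6 = +1.
|Ram(2067671, -33041)| = 4, even; anisotropic at {2, 19, 29, 47}.

[2, 19, 29, 47]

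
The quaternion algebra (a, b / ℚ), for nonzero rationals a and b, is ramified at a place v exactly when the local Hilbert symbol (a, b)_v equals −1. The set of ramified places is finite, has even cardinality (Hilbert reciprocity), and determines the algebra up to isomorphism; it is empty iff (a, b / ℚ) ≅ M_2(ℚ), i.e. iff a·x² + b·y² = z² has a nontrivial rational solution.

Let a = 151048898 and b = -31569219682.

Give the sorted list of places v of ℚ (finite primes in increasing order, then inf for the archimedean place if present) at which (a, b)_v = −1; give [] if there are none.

[7, 19]

(a, b) ≡ (3458, -2002) mod (ℚ^×)²; places V = {2, 7, 11, 13, 19, ∞}.
(a,b)_2: α=1, β=1; u≡1, v≡7 (mod 8); ε(u)ε(v)=0·1, αω(v)=1·0, βω(u)=1·0; sum ≡ 0  ⇒  +1.
(a,b)_∞: sgn(3458)=+, sgn(-2002)=−, so +1.
(a,b)_7: α=1, u≡4; β=1, v≡4 (mod 7); (4|7)=+1, (4|7)=+1; sign (−1)^1·+1^1·+1^1 = -1.
(a,b)_19: α=3, u≡1; β=4, v≡8 (mod 19); (1|19)=+1, (8|19)=-1; sign (−1)^0·+1^4·-1^3 = -1.
(a,b)_13: α=1, u≡6; β=1, v≡7 (mod 13); (6|13)=-1, (7|13)=-1; sign (−1)^0·-1^1·-1^1 = +1.
(a,b)_11: α=2, u≡3; β=3, v≡9 (mod 11); (3|11)=+1, (9|11)=+1; sign (−1)^0·+1^3·+1^2 = +1.
|Ram(3458, -2002)| = 2, even; anisotropic at {7, 19}.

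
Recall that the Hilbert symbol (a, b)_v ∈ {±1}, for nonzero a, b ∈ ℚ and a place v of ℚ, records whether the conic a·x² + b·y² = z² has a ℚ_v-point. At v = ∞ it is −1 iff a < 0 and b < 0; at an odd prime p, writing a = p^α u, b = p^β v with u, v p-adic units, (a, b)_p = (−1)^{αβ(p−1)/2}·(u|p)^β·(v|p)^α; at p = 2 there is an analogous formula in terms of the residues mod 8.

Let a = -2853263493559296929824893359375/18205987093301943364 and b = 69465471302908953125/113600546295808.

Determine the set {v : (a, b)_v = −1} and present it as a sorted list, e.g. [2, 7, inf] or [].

Mod squares: a ≡ -23, b ≡ 19721. Check v ∈ {∞, 2, 5, 7, 11, 13, 17, 19, 23, 31, 37, 41}.
v=17: a=17^-4·(≡11), b=17^-2·(≡13) mod 17; (11|17)=-1, (13|17)=+1; (−1)^{-4·-2·8}·(-1)^-2·(+1)^-4 = +1.
v=2: v_2(a)=-2, v_2(b)=-12; units ≡ 1, 1 (mod 8); ε·ε+αω+βω = 0·0+-2·0+-12·0 ≡ 0  ⇒  (a,b)_2 = +1.
v=7: a=7^10·(≡3), b=7^8·(≡1) mod 7; (3|7)=-1, (1|7)=+1; (−1)^{10·8·3}·(-1)^8·(+1)^10 = +1.
v=19: a=19^-4·(≡10), b=19^-2·(≡8) mod 19; (10|19)=-1, (8|19)=-1; (−1)^{-4·-2·9}·(-1)^-2·(-1)^-4 = +1.
v=11: a=11^-4·(≡7), b=11^-2·(≡3) mod 11; (7|11)=-1, (3|11)=+1; (−1)^{-4·-2·5}·(-1)^-2·(+1)^-4 = +1.
v=37: a=37^2·(≡29), b=37^1·(≡8) mod 37; (29|37)=-1, (8|37)=-1; (−1)^{2·1·18}·(-1)^1·(-1)^2 = -1.
v=41: a=41^2·(≡20), b=41^1·(≡22) mod 41; (20|41)=+1, (22|41)=-1; (−1)^{2·1·20}·(+1)^1·(-1)^2 = +1.
v=5: a=5^8·(≡2), b=5^6·(≡1) mod 5; (2|5)=-1, (1|5)=+1; (−1)^{8·6·2}·(-1)^6·(+1)^8 = +1.
v=13: a=13^-4·(≡9), b=13^-3·(≡3) mod 13; (9|13)=+1, (3|13)=+1; (−1)^{-4·-3·6}·(+1)^-3·(+1)^-4 = +1.
v=31: a=31^4·(≡18), b=31^2·(≡4) mod 31; (18|31)=+1, (4|31)=+1; (−1)^{4·2·15}·(+1)^2·(+1)^4 = +1.
v=∞: -23 < 0 and 19721 > 0  ⇒  (a,b)_∞ = +1.
v=23: a=23^3·(≡20), b=23^2·(≡11) mod 23; (20|23)=-1, (11|23)=-1; (−1)^{3·2·11}·(-1)^2·(-1)^3 = -1.
Ram(-23, 19721) = {23, 37}; no ℚ_23-point on the conic.

[23, 37]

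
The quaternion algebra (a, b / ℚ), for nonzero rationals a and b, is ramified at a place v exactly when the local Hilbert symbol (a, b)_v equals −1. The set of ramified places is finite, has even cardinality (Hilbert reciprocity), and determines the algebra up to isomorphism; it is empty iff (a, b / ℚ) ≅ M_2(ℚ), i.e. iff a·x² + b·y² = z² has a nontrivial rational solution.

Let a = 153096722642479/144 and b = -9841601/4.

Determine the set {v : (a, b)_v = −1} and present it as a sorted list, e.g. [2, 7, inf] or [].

[2, 19]

Mod squares: a ≡ 31, b ≡ -209. Check v ∈ {∞, 2, 3, 7, 11, 19, 31}.
v=19: a=19^2·(≡8), b=19^1·(≡14) mod 19; (8|19)=-1, (14|19)=-1; (−1)^{2·1·9}·(-1)^1·(-1)^2 = -1.
v=31: a=31^3·(≡19), b=31^2·(≡5) mod 31; (19|31)=+1, (5|31)=+1; (−1)^{3·2·15}·(+1)^2·(+1)^3 = +1.
v=∞: 31 > 0 and -209 < 0  ⇒  (a,b)_∞ = +1.
v=2: v_2(a)=-4, v_2(b)=-2; units ≡ 7, 7 (mod 8); ε·ε+αω+βω = 1·1+-4·0+-2·0 ≡ 1  ⇒  (a,b)_2 = -1.
v=7: a=7^6·(≡5), b=7^2·(≡4) mod 7; (5|7)=-1, (4|7)=+1; (−1)^{6·2·3}·(-1)^2·(+1)^6 = +1.
v=3: a=3^-2·(≡1), b=3^0·(≡1) mod 3; (1|3)=+1, (1|3)=+1; (−1)^{-2·0·1}·(+1)^0·(+1)^-2 = +1.
v=11: a=11^2·(≡9), b=11^1·(≡4) mod 11; (9|11)=+1, (4|11)=+1; (−1)^{2·1·5}·(+1)^1·(+1)^2 = +1.
Ram(31, -209) = {2, 19}; no ℚ_2-point on the conic.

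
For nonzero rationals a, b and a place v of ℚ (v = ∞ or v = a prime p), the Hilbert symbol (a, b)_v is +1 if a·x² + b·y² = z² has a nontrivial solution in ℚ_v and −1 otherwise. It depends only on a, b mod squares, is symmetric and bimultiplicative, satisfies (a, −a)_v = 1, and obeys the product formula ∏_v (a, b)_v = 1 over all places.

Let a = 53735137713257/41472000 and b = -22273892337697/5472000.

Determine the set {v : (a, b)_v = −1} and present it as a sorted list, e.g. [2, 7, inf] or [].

Mod squares: a ≡ 146965, b ≡ -1616615. Check v ∈ {∞, 2, 3, 5, 7, 11, 13, 17, 19, 23}.
v=19: a=19^1·(≡15), b=19^-1·(≡16) mod 19; (15|19)=-1, (16|19)=+1; (−1)^{1·-1·9}·(-1)^-1·(+1)^1 = +1.
v=3: a=3^-4·(≡1), b=3^-2·(≡1) mod 3; (1|3)=+1, (1|3)=+1; (−1)^{-4·-2·1}·(+1)^-2·(+1)^-4 = +1.
v=7: a=7^1·(≡2), b=7^1·(≡5) mod 7; (2|7)=+1, (5|7)=-1; (−1)^{1·1·3}·(+1)^1·(-1)^1 = +1.
v=∞: 146965 > 0 and -1616615 < 0  ⇒  (a,b)_∞ = +1.
v=13: a=13^5·(≡5), b=13^3·(≡4) mod 13; (5|13)=-1, (4|13)=+1; (−1)^{5·3·6}·(-1)^3·(+1)^5 = -1.
v=23: a=23^2·(≡3), b=23^2·(≡13) mod 23; (3|23)=+1, (13|23)=+1; (−1)^{2·2·11}·(+1)^2·(+1)^2 = +1.
v=5: a=5^-3·(≡2), b=5^-3·(≡3) mod 5; (2|5)=-1, (3|5)=-1; (−1)^{-3·-3·2}·(-1)^-3·(-1)^-3 = +1.
v=11: a=11^2·(≡3), b=11^5·(≡10) mod 11; (3|11)=+1, (10|11)=-1; (−1)^{2·5·5}·(+1)^5·(-1)^2 = +1.
v=2: v_2(a)=-12, v_2(b)=-8; units ≡ 5, 1 (mod 8); ε·ε+αω+βω = 0·0+-12·0+-8·1 ≡ 0  ⇒  (a,b)_2 = +1.
v=17: a=17^1·(≡2), b=17^1·(≡3) mod 17; (2|17)=+1, (3|17)=-1; (−1)^{1·1·8}·(+1)^1·(-1)^1 = -1.
|Ram(146965, -1616615)| = 2, even; anisotropic at {13, 17}.

[13, 17]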